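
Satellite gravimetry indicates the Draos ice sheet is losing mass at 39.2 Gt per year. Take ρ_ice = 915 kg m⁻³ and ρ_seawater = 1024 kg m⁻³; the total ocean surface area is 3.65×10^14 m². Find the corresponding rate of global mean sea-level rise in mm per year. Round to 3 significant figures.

ρ_w = 1024 kg m⁻³. Annual water volume added = 39.2 Gt / ρ_w = 3.920×10^13 kg / 1024 kg m⁻³ = 3.828×10^10 m³.
Δh per year = 3.828×10^10 / 3.65×10^14 = 1.05×10^-4 m = 0.105 mm.

≈ 0.105 mm/yr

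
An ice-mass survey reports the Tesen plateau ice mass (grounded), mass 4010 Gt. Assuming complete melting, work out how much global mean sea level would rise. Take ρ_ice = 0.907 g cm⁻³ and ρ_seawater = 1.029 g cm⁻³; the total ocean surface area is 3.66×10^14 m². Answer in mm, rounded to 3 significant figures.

Tesen: 4010 Gt = 4.010×10^15 kg; dividing by ρ_w = 1.029 g cm⁻³ = 1029 kg m⁻³ gives 3.897×10^12 m³ of water.
Spread over 3.66×10^14 m² of ocean, Δh = 3.897×10^12 / 3.66×10^14 = 0.0106 m = 10.6 mm.

≈ 10.6 mm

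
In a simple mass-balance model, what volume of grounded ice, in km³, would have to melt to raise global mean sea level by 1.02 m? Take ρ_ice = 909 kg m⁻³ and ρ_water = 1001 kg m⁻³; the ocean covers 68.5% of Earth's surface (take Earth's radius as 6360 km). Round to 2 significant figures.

Required water volume = Δh × A = 1.02 m × 3.48×10^14 m² = 3.552×10^14 m³ = 3.552×10^5 km³.
Ice volume = water volume × ρ_w/ρ_ice = 3.552×10^5 × 1001/909 = 3.9×10^5 km³.

≈ 3.9×10^5 km³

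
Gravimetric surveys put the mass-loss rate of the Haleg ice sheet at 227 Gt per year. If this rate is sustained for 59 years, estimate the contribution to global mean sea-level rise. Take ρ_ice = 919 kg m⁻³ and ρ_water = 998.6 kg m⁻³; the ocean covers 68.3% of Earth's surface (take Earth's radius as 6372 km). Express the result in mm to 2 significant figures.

≈ 38 mm

Total mass lost = 227 Gt/yr × 59 yr = 1.339×10^4 Gt = 1.339×10^16 kg.
ρ_w = 998.6 kg m⁻³, so water volume = 1.339×10^16 / 998.6 = 1.341×10^13 m³.
Δh = 1.341×10^13 / 3.48×10^14 = 0.0385 m = 38 mm.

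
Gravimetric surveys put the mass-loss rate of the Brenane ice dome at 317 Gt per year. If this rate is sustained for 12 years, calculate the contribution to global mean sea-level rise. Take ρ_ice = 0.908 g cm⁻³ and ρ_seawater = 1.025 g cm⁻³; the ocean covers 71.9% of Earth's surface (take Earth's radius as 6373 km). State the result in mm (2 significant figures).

≈ 10 mm

Total mass lost = 317 Gt/yr × 12 yr = 3804 Gt = 3.804×10^15 kg.
ρ_w = 1.025 g cm⁻³ = 1025 kg m⁻³, so water volume = 3.804×10^15 / 1025 = 3.711×10^12 m³.
Δh = 3.711×10^12 / 3.67×10^14 = 0.0101 m = 10 mm.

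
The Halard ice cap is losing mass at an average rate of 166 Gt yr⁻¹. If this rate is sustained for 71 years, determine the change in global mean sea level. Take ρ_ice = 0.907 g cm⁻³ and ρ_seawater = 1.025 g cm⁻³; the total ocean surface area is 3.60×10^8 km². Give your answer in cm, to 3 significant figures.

≈ 3.19 cm

Total mass lost = 166 Gt/yr × 71 yr = 1.179×10^4 Gt = 1.179×10^16 kg.
ρ_w = 1.025 g cm⁻³ = 1025 kg m⁻³, so water volume = 1.179×10^16 / 1025 = 1.150×10^13 m³.
Δh = 1.150×10^13 / 3.60×10^14 = 0.0319 m = 3.19 cm.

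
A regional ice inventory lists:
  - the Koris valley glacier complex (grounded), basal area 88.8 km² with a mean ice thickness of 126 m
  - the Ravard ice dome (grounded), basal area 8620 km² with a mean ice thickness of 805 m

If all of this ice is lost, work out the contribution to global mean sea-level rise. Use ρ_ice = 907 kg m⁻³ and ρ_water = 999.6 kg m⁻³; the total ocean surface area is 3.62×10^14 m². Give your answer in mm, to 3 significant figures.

Koris: ice volume = 88.8 km² × 126 m = 11.19 km³; 11.19 × (907/999.6) = 10.15 km³ of water.
Ravard: ice volume = 8620 km² × 805 m = 6939 km³; 6939 × (907/999.6) = 6296 km³ of water.
Total added water ≈ 6.306×10^12 m³ over 3.62×10^14 m² → Δh = 0.0174 m = 17.4 mm.

≈ 17.4 mm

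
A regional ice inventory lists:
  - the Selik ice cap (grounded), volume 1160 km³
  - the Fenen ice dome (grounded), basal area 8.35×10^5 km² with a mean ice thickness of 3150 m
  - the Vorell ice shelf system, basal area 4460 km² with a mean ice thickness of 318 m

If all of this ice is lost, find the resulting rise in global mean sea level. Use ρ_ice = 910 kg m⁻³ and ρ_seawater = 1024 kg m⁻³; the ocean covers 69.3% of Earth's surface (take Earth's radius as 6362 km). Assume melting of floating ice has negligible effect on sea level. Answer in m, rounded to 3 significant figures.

≈ 6.63 m

Selik: 1160 km³ × (910/1024) = 1031 km³ of water.
Fenen: ice volume = 8.35×10^5 km² × 3150 m = 2.630×10^6 km³; 2.630×10^6 × (910/1024) = 2.337×10^6 km³ of water.
The Vorell ice shelf system is floating and already displaces its own weight of water, so its melt adds essentially nothing to sea level.
Total added water ≈ 2.338×10^15 m³ over 3.52×10^14 m² → Δh = 6.63 m.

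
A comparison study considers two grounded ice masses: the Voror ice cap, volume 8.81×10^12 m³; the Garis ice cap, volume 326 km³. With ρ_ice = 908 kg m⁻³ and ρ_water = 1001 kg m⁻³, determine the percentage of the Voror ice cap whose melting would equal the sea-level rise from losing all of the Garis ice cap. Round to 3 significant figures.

Equal sea-level rise means equal mass of meltwater, i.e. equal mass of ice lost.
Ice mass of Garis: 2.960×10^14 kg; ice mass of Voror: 7.999×10^15 kg.
Fraction required = 2.960×10^14 / 7.999×10^15 = 0.0370 → 3.70 %.

≈ 3.70 %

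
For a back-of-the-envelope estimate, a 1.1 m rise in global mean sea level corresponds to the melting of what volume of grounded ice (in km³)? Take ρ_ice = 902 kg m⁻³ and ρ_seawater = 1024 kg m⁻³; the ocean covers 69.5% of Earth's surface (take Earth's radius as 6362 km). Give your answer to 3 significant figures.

Required water volume = Δh × A = 1.1 m × 3.53×10^14 m² = 3.888×10^14 m³ = 3.888×10^5 km³.
Ice volume = water volume × ρ_w/ρ_ice = 3.888×10^5 × 1024/902 = 4.41×10^5 km³.

≈ 4.41×10^5 km³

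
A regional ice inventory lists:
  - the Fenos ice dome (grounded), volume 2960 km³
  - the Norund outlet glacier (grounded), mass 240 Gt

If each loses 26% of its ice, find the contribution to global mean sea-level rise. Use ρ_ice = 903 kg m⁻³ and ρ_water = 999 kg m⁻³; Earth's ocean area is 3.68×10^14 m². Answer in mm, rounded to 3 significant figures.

≈ 2.06 mm

Fenos: 0.26 × 2960 km³ × (903/999) = 695.6 km³ of water.
Norund: 0.26 × 240 Gt = 6.240×10^13 kg; dividing by ρ_w = 999 kg m⁻³ gives 6.246×10^10 m³ of water.
Total added water ≈ 7.581×10^11 m³ over 3.68×10^14 m² → Δh = 2.06×10^-3 m = 2.06 mm.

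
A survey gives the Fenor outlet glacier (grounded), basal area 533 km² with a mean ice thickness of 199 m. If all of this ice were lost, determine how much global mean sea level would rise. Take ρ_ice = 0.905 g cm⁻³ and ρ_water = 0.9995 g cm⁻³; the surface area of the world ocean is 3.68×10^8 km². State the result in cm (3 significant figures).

Fenor: ice volume = 533 km² × 199 m = 106.1 km³; 106.1 × (905/999.5) = 96.04 km³ of water.
Spread over 3.68×10^14 m² of ocean, Δh = 9.604×10^10 / 3.68×10^14 = 2.61×10^-4 m = 0.0261 cm.

≈ 0.0261 cm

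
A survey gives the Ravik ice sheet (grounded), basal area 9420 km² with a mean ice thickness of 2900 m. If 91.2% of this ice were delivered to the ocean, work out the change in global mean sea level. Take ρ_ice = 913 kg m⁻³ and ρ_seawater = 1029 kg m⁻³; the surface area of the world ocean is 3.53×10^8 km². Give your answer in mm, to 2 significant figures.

Ravik: ice volume = 9420 km² × 2900 m = 2.732×10^4 km³; 0.912 × 2.732×10^4 × (913/1029) = 2.211×10^4 km³ of water.
Spread over 3.53×10^14 m² of ocean, Δh = 2.211×10^13 / 3.53×10^14 = 0.0626 m = 63 mm.

≈ 63 mm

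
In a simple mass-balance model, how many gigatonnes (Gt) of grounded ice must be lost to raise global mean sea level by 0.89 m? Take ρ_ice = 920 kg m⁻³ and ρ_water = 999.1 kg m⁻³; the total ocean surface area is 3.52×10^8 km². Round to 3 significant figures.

≈ 3.13×10^5 Gt

Required water volume = Δh × A = 0.89 m × 3.52×10^14 m² = 3.133×10^14 m³.
ρ_w = 999.1 kg m⁻³, so the mass of water = 3.133×10^14 m³ × 999.1 kg m⁻³ = 3.130×10^17 kg = 3.13×10^5 Gt (and the same mass of ice, by conservation).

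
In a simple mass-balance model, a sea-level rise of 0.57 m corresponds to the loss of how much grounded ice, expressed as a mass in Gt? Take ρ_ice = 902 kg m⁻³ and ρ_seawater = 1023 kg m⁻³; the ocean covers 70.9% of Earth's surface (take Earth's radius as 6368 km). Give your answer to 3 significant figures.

≈ 2.11×10^5 Gt

Required water volume = Δh × A = 0.57 m × 3.61×10^14 m² = 2.059×10^14 m³.
ρ_w = 1023 kg m⁻³, so the mass of water = 2.059×10^14 m³ × 1023 kg m⁻³ = 2.107×10^17 kg = 2.11×10^5 Gt (and the same mass of ice, by conservation).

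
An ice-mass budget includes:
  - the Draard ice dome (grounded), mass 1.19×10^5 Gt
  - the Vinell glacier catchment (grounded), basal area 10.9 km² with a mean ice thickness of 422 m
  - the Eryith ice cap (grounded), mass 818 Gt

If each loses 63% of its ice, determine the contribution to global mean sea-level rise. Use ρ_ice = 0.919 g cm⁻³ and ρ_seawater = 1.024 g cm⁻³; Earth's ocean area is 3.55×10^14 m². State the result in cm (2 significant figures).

≈ 21 cm

Draard: 0.63 × 1.19×10^5 Gt = 7.497×10^16 kg; dividing by ρ_w = 1.024 g cm⁻³ = 1024 kg m⁻³ gives 7.321×10^13 m³ of water.
Vinell: ice volume = 10.9 km² × 422 m = 4.600 km³; 0.63 × 4.600 × (919/1024) = 2.601 km³ of water.
Eryith: 0.63 × 818 Gt = 5.153×10^14 kg; dividing by ρ_w = 1024 kg m⁻³ gives 5.033×10^11 m³ of water.
Total added water ≈ 7.372×10^13 m³ over 3.55×10^14 m² → Δh = 0.208 m = 21 cm.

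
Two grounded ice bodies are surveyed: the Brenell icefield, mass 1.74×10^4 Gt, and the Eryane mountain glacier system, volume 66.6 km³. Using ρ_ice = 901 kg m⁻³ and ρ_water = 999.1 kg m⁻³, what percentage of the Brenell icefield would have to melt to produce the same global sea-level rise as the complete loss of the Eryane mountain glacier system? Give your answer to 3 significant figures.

≈ 0.345 %

Equal sea-level rise means equal mass of meltwater, i.e. equal mass of ice lost.
Ice mass of Eryane: 6.001×10^13 kg; ice mass of Brenell: 1.740×10^16 kg.
Fraction required = 6.001×10^13 / 1.740×10^16 = 3.45×10^-3 → 0.345 %.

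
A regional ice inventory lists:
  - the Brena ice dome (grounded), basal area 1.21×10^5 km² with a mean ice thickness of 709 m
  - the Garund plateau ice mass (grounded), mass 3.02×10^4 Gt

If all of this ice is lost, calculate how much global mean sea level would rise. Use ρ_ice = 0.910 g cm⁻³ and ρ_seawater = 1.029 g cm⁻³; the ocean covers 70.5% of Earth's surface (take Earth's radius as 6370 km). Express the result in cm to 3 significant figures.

Brena: ice volume = 1.21×10^5 km² × 709 m = 8.579×10^4 km³; 8.579×10^4 × (910/1029) = 7.587×10^4 km³ of water.
Garund: 3.02×10^4 Gt = 3.020×10^16 kg; dividing by ρ_w = 1.029 g cm⁻³ = 1029 kg m⁻³ gives 2.935×10^13 m³ of water.
Total added water ≈ 1.052×10^14 m³ over 3.59×10^14 m² → Δh = 0.293 m = 29.3 cm.

≈ 29.3 cm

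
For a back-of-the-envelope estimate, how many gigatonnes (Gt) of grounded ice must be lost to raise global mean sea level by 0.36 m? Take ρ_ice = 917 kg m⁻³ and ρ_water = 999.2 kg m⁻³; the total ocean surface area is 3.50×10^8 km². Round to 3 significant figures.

Required water volume = Δh × A = 0.36 m × 3.50×10^14 m² = 1.260×10^14 m³.
ρ_w = 999.2 kg m⁻³, so the mass of water = 1.260×10^14 m³ × 999.2 kg m⁻³ = 1.259×10^17 kg = 1.26×10^5 Gt (and the same mass of ice, by conservation).

≈ 1.26×10^5 Gt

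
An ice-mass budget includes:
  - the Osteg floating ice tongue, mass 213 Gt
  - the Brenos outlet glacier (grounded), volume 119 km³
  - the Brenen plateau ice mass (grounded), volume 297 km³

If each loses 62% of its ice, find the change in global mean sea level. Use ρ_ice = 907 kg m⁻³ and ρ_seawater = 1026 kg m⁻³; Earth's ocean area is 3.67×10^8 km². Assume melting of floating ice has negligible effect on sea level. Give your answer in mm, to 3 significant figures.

The Osteg floating ice tongue is floating and already displaces its own weight of water, so its melt adds essentially nothing to sea level.
Brenos: 0.62 × 119 km³ × (907/1026) = 65.22 km³ of water.
Brenen: 0.62 × 297 km³ × (907/1026) = 162.8 km³ of water.
Total added water ≈ 2.280×10^11 m³ over 3.67×10^14 m² → Δh = 6.21×10^-4 m = 0.621 mm.

≈ 0.621 mm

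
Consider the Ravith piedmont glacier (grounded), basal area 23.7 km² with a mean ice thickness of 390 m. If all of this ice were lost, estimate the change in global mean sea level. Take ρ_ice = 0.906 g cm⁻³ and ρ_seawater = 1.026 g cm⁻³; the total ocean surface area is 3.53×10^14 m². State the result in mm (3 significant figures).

Ravith: ice volume = 23.7 km² × 390 m = 9.243 km³; 9.243 × (906/1026) = 8.162 km³ of water.
Spread over 3.53×10^14 m² of ocean, Δh = 8.162×10^9 / 3.53×10^14 = 2.31×10^-5 m = 0.0231 mm.

≈ 0.0231 mm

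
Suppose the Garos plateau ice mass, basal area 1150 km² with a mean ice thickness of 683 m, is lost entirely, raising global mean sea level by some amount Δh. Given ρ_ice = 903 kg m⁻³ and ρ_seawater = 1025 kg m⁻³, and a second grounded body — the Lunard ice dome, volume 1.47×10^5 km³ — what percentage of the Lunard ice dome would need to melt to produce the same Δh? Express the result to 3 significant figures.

Equal sea-level rise means equal mass of meltwater, i.e. equal mass of ice lost.
Ice mass of Garos: 7.093×10^14 kg; ice mass of Lunard: 1.327×10^17 kg.
Fraction required = 7.093×10^14 / 1.327×10^17 = 5.34×10^-3 → 0.534 %.

≈ 0.534 %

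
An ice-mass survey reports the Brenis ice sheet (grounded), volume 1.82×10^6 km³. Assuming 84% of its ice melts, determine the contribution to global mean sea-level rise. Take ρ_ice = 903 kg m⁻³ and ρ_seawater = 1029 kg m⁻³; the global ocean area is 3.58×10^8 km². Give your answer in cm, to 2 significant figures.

≈ 370 cm

Brenis: 0.84 × 1.82×10^6 km³ × (903/1029) = 1.342×10^6 km³ of water.
Spread over 3.58×10^14 m² of ocean, Δh = 1.342×10^15 / 3.58×10^14 = 3.75 m = 370 cm.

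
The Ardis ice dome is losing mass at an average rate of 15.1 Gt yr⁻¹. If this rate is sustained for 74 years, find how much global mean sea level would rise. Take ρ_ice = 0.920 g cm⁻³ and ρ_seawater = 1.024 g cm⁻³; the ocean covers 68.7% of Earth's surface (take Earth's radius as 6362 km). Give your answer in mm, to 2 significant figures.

≈ 3.1 mm

Total mass lost = 15.1 Gt/yr × 74 yr = 1117 Gt = 1.117×10^15 kg.
ρ_w = 1.024 g cm⁻³ = 1024 kg m⁻³, so water volume = 1.117×10^15 / 1024 = 1.091×10^12 m³.
Δh = 1.091×10^12 / 3.49×10^14 = 3.12×10^-3 m = 3.1 mm.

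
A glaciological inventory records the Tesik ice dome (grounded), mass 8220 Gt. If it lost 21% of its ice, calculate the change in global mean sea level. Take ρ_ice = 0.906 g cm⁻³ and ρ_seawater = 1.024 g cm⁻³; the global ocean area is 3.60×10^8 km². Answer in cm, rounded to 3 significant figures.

≈ 0.468 cm

Tesik: 0.21 × 8220 Gt = 1.726×10^15 kg; dividing by ρ_w = 1.024 g cm⁻³ = 1024 kg m⁻³ gives 1.686×10^12 m³ of water.
Spread over 3.60×10^14 m² of ocean, Δh = 1.686×10^12 / 3.60×10^14 = 4.68×10^-3 m = 0.468 cm.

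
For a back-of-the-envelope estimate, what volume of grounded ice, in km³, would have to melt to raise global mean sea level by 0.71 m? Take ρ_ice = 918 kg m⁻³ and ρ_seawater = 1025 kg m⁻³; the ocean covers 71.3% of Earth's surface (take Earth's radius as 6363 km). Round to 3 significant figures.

Required water volume = Δh × A = 0.71 m × 3.63×10^14 m² = 2.576×10^14 m³ = 2.576×10^5 km³.
Ice volume = water volume × ρ_w/ρ_ice = 2.576×10^5 × 1025/918 = 2.88×10^5 km³.

≈ 2.88×10^5 km³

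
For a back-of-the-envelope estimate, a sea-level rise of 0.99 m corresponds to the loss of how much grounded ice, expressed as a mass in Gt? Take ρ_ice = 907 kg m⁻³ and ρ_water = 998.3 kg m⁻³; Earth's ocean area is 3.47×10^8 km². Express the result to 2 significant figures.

Required water volume = Δh × A = 0.99 m × 3.47×10^14 m² = 3.435×10^14 m³.
ρ_w = 998.3 kg m⁻³, so the mass of water = 3.435×10^14 m³ × 998.3 kg m⁻³ = 3.429×10^17 kg = 3.4×10^5 Gt (and the same mass of ice, by conservation).

≈ 3.4×10^5 Gt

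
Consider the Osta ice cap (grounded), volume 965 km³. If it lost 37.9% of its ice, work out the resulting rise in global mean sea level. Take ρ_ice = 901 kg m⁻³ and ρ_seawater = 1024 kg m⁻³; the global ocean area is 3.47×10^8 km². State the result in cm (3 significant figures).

≈ 0.0927 cm

Osta: 0.379 × 965 km³ × (901/1024) = 321.8 km³ of water.
Spread over 3.47×10^14 m² of ocean, Δh = 3.218×10^11 / 3.47×10^14 = 9.27×10^-4 m = 0.0927 cm.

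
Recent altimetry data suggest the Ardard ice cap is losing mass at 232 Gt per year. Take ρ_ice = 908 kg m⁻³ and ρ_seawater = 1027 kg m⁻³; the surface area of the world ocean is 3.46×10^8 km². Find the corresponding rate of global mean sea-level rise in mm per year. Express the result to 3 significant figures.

≈ 0.653 mm/yr

ρ_w = 1027 kg m⁻³. Annual water volume added = 232 Gt / ρ_w = 2.320×10^14 kg / 1027 kg m⁻³ = 2.259×10^11 m³.
Δh per year = 2.259×10^11 / 3.46×10^14 = 6.53×10^-4 m = 0.653 mm.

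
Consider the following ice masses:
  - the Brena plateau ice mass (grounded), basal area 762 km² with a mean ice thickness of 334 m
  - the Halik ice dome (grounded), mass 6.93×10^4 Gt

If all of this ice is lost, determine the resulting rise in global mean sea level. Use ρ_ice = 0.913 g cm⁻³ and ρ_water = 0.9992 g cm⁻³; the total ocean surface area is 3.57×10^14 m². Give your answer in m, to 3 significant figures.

Brena: ice volume = 762 km² × 334 m = 254.5 km³; 254.5 × (913/999.2) = 232.6 km³ of water.
Halik: 6.93×10^4 Gt = 6.930×10^16 kg; dividing by ρ_w = 0.9992 g cm⁻³ = 999.2 kg m⁻³ gives 6.936×10^13 m³ of water.
Total added water ≈ 6.959×10^13 m³ over 3.57×10^14 m² → Δh = 0.195 m.

≈ 0.195 m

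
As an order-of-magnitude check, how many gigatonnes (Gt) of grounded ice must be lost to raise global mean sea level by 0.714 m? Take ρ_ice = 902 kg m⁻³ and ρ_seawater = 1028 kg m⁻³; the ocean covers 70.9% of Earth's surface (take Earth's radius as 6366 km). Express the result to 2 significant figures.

≈ 2.7×10^5 Gt

Required water volume = Δh × A = 0.714 m × 3.61×10^14 m² = 2.578×10^14 m³.
ρ_w = 1028 kg m⁻³, so the mass of water = 2.578×10^14 m³ × 1028 kg m⁻³ = 2.650×10^17 kg = 2.7×10^5 Gt (and the same mass of ice, by conservation).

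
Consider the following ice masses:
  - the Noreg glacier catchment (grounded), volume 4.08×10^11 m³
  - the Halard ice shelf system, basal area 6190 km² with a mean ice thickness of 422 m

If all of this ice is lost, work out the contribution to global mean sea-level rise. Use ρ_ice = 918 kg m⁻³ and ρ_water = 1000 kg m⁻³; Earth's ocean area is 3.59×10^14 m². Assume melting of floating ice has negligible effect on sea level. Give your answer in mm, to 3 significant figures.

≈ 1.04 mm

Noreg: 4.08×10^11 m³ × (918/1000) = 3.745×10^11 m³ of water.
The Halard ice shelf system is floating and already displaces its own weight of water, so its melt adds essentially nothing to sea level.
Total added water ≈ 3.745×10^11 m³ over 3.59×10^14 m² → Δh = 1.04×10^-3 m = 1.04 mm.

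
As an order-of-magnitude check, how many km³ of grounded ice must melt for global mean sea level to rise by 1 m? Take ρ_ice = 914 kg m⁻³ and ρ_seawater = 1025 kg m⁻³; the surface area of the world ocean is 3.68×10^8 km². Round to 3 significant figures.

≈ 4.13×10^5 km³

Required water volume = Δh × A = 1 m × 3.68×10^14 m² = 3.680×10^14 m³ = 3.680×10^5 km³.
Ice volume = water volume × ρ_w/ρ_ice = 3.680×10^5 × 1025/914 = 4.13×10^5 km³.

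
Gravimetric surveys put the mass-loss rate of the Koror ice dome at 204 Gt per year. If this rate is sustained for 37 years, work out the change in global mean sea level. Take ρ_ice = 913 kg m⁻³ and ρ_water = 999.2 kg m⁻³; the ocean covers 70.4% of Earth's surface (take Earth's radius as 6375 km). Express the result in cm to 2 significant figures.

≈ 2.1 cm

Total mass lost = 204 Gt/yr × 37 yr = 7548 Gt = 7.548×10^15 kg.
ρ_w = 999.2 kg m⁻³, so water volume = 7.548×10^15 / 999.2 = 7.554×10^12 m³.
Δh = 7.554×10^12 / 3.60×10^14 = 0.0210 m = 2.1 cm.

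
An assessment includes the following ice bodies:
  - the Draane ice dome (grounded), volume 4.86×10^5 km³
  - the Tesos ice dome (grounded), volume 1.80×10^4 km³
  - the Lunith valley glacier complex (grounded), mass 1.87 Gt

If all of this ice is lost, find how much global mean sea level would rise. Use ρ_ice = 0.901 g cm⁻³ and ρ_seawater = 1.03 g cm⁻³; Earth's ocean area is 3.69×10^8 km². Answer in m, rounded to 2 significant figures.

≈ 1.2 m

Draane: 4.86×10^5 km³ × (901/1030) = 4.251×10^5 km³ of water.
Tesos: 1.80×10^4 km³ × (901/1030) = 1.575×10^4 km³ of water.
Lunith: 1.87 Gt = 1.870×10^12 kg; dividing by ρ_w = 1.03 g cm⁻³ = 1030 kg m⁻³ gives 1.816×10^9 m³ of water.
Total added water ≈ 4.409×10^14 m³ over 3.69×10^14 m² → Δh = 1.19 m.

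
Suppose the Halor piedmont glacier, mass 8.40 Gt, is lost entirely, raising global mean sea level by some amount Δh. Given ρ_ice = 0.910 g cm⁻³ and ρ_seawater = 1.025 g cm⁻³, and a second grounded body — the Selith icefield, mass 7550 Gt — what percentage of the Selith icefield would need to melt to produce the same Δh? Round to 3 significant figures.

≈ 0.111 %

Equal sea-level rise means equal mass of meltwater, i.e. equal mass of ice lost.
Ice mass of Halor: 8.400×10^12 kg; ice mass of Selith: 7.550×10^15 kg.
Fraction required = 8.400×10^12 / 7.550×10^15 = 1.11×10^-3 → 0.111 %.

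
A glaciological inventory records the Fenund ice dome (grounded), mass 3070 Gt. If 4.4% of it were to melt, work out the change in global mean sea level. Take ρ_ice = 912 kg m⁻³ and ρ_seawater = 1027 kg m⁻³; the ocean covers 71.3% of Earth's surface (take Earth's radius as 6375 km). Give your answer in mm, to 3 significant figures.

Fenund: 0.044 × 3070 Gt = 1.351×10^14 kg; dividing by ρ_w = 1027 kg m⁻³ gives 1.315×10^11 m³ of water.
Spread over 3.64×10^14 m² of ocean, Δh = 1.315×10^11 / 3.64×10^14 = 3.61×10^-4 m = 0.361 mm.

≈ 0.361 mm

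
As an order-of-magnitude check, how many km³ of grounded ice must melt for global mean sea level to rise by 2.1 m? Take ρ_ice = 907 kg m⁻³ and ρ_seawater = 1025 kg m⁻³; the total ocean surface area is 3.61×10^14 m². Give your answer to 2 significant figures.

≈ 8.6×10^5 km³

Required water volume = Δh × A = 2.1 m × 3.61×10^14 m² = 7.581×10^14 m³ = 7.581×10^5 km³.
Ice volume = water volume × ρ_w/ρ_ice = 7.581×10^5 × 1025/907 = 8.6×10^5 km³.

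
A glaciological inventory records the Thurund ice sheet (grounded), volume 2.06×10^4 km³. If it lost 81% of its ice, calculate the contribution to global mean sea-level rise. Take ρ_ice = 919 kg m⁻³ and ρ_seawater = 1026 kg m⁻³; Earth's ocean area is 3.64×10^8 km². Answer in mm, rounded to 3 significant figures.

Thurund: 0.81 × 2.06×10^4 km³ × (919/1026) = 1.495×10^4 km³ of water.
Spread over 3.64×10^14 m² of ocean, Δh = 1.495×10^13 / 3.64×10^14 = 0.0411 m = 41.1 mm.

≈ 41.1 mm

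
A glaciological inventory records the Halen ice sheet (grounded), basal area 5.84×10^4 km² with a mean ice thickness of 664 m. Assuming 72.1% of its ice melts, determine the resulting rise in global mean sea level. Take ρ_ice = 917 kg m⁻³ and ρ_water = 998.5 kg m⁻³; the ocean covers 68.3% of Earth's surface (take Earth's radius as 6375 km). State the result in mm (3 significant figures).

≈ 73.6 mm

Halen: ice volume = 5.84×10^4 km² × 664 m = 3.878×10^4 km³; 0.721 × 3.878×10^4 × (917/998.5) = 2.568×10^4 km³ of water.
Spread over 3.49×10^14 m² of ocean, Δh = 2.568×10^13 / 3.49×10^14 = 0.0736 m = 73.6 mm.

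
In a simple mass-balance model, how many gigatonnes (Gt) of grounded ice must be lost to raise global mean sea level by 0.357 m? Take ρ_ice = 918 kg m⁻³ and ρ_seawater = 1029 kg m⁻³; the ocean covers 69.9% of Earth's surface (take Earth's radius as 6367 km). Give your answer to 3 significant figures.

Required water volume = Δh × A = 0.357 m × 3.56×10^14 m² = 1.271×10^14 m³.
ρ_w = 1029 kg m⁻³, so the mass of water = 1.271×10^14 m³ × 1029 kg m⁻³ = 1.308×10^17 kg = 1.31×10^5 Gt (and the same mass of ice, by conservation).

≈ 1.31×10^5 Gt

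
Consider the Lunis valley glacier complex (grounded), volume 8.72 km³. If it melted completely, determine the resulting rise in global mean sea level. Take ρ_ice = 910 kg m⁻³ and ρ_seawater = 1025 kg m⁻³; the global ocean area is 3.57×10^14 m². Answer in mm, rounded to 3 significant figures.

≈ 0.0217 mm

Lunis: 8.72 km³ × (910/1025) = 7.742 km³ of water.
Spread over 3.57×10^14 m² of ocean, Δh = 7.742×10^9 / 3.57×10^14 = 2.17×10^-5 m = 0.0217 mm.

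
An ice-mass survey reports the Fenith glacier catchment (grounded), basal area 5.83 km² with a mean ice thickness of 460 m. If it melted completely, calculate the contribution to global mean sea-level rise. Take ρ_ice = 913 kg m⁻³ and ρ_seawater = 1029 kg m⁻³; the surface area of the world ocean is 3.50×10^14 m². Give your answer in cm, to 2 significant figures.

≈ 6.8×10^-4 cm

Fenith: ice volume = 5.83 km² × 460 m = 2.682 km³; 2.682 × (913/1029) = 2.379 km³ of water.
Spread over 3.50×10^14 m² of ocean, Δh = 2.379×10^9 / 3.50×10^14 = 6.80×10^-6 m = 6.8×10^-4 cm.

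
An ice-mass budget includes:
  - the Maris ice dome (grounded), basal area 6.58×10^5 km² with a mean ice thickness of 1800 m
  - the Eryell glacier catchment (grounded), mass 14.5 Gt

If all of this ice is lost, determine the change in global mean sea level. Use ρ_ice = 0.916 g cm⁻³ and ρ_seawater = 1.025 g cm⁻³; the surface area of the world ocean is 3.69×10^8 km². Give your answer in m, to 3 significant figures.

Maris: ice volume = 6.58×10^5 km² × 1800 m = 1.184×10^6 km³; 1.184×10^6 × (916/1025) = 1.058×10^6 km³ of water.
Eryell: 14.5 Gt = 1.450×10^13 kg; dividing by ρ_w = 1.025 g cm⁻³ = 1025 kg m⁻³ gives 1.415×10^10 m³ of water.
Total added water ≈ 1.058×10^15 m³ over 3.69×10^14 m² → Δh = 2.87 m.

≈ 2.87 m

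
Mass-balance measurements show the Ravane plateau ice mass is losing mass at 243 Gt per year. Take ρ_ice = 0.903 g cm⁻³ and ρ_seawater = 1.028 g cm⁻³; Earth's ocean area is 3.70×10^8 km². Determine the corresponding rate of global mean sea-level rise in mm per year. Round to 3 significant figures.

≈ 0.639 mm/yr

ρ_w = 1.028 g cm⁻³ = 1028 kg m⁻³. Annual water volume added = 243 Gt / ρ_w = 2.430×10^14 kg / 1028 kg m⁻³ = 2.364×10^11 m³.
Δh per year = 2.364×10^11 / 3.70×10^14 = 6.39×10^-4 m = 0.639 mm.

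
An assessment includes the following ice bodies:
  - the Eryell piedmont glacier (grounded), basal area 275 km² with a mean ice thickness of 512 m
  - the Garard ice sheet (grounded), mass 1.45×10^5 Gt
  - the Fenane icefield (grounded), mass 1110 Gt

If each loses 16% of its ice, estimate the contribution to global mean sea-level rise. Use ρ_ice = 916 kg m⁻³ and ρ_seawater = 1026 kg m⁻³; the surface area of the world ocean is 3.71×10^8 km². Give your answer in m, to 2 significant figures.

Eryell: ice volume = 275 km² × 512 m = 140.8 km³; 0.16 × 140.8 × (916/1026) = 20.11 km³ of water.
Garard: 0.16 × 1.45×10^5 Gt = 2.320×10^16 kg; dividing by ρ_w = 1026 kg m⁻³ gives 2.261×10^13 m³ of water.
Fenane: 0.16 × 1110 Gt = 1.776×10^14 kg; dividing by ρ_w = 1026 kg m⁻³ gives 1.731×10^11 m³ of water.
Total added water ≈ 2.281×10^13 m³ over 3.71×10^14 m² → Δh = 0.0615 m.

≈ 0.061 m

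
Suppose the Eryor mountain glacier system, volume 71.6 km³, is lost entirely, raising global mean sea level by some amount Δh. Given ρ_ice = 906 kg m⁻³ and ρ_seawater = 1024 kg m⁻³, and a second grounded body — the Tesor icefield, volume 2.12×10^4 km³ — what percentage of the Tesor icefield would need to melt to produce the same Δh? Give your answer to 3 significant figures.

Equal sea-level rise means equal mass of meltwater, i.e. equal mass of ice lost.
Ice mass of Eryor: 6.487×10^13 kg; ice mass of Tesor: 1.921×10^16 kg.
Fraction required = 6.487×10^13 / 1.921×10^16 = 3.38×10^-3 → 0.338 %.

≈ 0.338 %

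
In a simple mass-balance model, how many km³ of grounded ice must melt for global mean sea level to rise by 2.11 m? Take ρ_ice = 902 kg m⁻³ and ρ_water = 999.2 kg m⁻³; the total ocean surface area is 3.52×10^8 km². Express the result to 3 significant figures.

≈ 8.23×10^5 km³

Required water volume = Δh × A = 2.11 m × 3.52×10^14 m² = 7.427×10^14 m³ = 7.427×10^5 km³.
Ice volume = water volume × ρ_w/ρ_ice = 7.427×10^5 × 999.2/902 = 8.23×10^5 km³.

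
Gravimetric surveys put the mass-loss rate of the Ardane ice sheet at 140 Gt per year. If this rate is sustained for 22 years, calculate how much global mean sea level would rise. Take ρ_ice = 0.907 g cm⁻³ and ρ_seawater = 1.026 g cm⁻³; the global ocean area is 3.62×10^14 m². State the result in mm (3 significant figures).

Total mass lost = 140 Gt/yr × 22 yr = 3080 Gt = 3.080×10^15 kg.
ρ_w = 1.026 g cm⁻³ = 1026 kg m⁻³, so water volume = 3.080×10^15 / 1026 = 3.002×10^12 m³.
Δh = 3.002×10^12 / 3.62×10^14 = 8.29×10^-3 m = 8.29 mm.

≈ 8.29 mm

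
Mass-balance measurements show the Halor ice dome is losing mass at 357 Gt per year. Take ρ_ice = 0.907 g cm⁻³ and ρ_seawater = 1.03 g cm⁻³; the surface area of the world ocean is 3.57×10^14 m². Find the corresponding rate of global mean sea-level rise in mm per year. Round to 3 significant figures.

≈ 0.971 mm/yr

ρ_w = 1.03 g cm⁻³ = 1030 kg m⁻³. Annual water volume added = 357 Gt / ρ_w = 3.570×10^14 kg / 1030 kg m⁻³ = 3.466×10^11 m³.
Δh per year = 3.466×10^11 / 3.57×10^14 = 9.71×10^-4 m = 0.971 mm.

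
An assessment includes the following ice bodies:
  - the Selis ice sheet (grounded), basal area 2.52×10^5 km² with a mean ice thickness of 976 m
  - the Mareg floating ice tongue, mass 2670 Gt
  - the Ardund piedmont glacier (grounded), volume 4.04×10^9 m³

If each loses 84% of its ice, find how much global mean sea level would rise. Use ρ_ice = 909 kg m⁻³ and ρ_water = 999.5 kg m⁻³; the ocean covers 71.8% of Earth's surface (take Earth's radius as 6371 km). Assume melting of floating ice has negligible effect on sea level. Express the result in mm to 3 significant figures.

≈ 513 mm

Selis: ice volume = 2.52×10^5 km² × 976 m = 2.460×10^5 km³; 0.84 × 2.460×10^5 × (909/999.5) = 1.879×10^5 km³ of water.
The Mareg floating ice tongue is floating and already displaces its own weight of water, so its melt adds essentially nothing to sea level.
Ardund: 0.84 × 4.04×10^9 m³ × (909/999.5) = 3.086×10^9 m³ of water.
Total added water ≈ 1.879×10^14 m³ over 3.66×10^14 m² → Δh = 0.513 m = 513 mm.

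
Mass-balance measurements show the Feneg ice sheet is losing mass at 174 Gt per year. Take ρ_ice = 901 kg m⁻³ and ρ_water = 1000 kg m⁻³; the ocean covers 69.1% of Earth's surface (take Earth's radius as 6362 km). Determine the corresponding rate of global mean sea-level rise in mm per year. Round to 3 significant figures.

≈ 0.495 mm/yr

ρ_w = 1000 kg m⁻³. Annual water volume added = 174 Gt / ρ_w = 1.740×10^14 kg / 1000 kg m⁻³ = 1.740×10^11 m³.
Δh per year = 1.740×10^11 / 3.51×10^14 = 4.95×10^-4 m = 0.495 mm.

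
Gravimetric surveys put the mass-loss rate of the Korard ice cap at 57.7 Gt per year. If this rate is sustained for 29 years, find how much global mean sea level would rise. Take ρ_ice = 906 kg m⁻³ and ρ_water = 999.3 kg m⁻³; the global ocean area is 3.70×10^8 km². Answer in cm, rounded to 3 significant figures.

≈ 0.453 cm

Total mass lost = 57.7 Gt/yr × 29 yr = 1673 Gt = 1.673×10^15 kg.
ρ_w = 999.3 kg m⁻³, so water volume = 1.673×10^15 / 999.3 = 1.674×10^12 m³.
Δh = 1.674×10^12 / 3.70×10^14 = 4.53×10^-3 m = 0.453 cm.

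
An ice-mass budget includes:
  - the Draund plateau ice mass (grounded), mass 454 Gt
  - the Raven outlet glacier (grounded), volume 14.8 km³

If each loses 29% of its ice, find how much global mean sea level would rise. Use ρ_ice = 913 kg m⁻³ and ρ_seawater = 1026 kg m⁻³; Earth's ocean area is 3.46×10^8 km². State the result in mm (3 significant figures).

Draund: 0.29 × 454 Gt = 1.317×10^14 kg; dividing by ρ_w = 1026 kg m⁻³ gives 1.283×10^11 m³ of water.
Raven: 0.29 × 14.8 km³ × (913/1026) = 3.819 km³ of water.
Total added water ≈ 1.321×10^11 m³ over 3.46×10^14 m² → Δh = 3.82×10^-4 m = 0.382 mm.

≈ 0.382 mm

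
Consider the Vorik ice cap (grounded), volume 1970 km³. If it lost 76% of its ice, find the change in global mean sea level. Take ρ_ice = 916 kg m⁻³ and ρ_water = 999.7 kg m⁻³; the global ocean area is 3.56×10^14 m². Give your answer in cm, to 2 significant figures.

≈ 0.39 cm

Vorik: 0.76 × 1970 km³ × (916/999.7) = 1372 km³ of water.
Spread over 3.56×10^14 m² of ocean, Δh = 1.372×10^12 / 3.56×10^14 = 3.85×10^-3 m = 0.39 cm.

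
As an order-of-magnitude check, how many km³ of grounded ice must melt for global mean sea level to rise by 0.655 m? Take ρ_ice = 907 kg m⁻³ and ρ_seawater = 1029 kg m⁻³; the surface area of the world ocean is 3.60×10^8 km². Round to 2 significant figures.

≈ 2.7×10^5 km³

Required water volume = Δh × A = 0.655 m × 3.60×10^14 m² = 2.358×10^14 m³ = 2.358×10^5 km³.
Ice volume = water volume × ρ_w/ρ_ice = 2.358×10^5 × 1029/907 = 2.7×10^5 km³.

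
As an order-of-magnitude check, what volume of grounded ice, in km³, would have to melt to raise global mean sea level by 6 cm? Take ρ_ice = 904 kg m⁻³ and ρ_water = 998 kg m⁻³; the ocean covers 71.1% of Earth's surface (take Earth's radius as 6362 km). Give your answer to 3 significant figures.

≈ 2.40×10^4 km³

Required water volume = Δh × A = 0.06 m × 3.62×10^14 m² = 2.170×10^13 m³ = 2.170×10^4 km³.
Ice volume = water volume × ρ_w/ρ_ice = 2.170×10^4 × 998/904 = 2.40×10^4 km³.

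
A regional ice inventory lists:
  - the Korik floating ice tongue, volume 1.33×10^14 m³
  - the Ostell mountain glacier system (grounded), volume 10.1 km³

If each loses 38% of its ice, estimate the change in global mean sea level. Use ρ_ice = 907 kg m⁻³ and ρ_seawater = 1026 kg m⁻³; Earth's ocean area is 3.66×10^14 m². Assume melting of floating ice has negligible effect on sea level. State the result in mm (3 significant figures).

The Korik floating ice tongue is floating and already displaces its own weight of water, so its melt adds essentially nothing to sea level.
Ostell: 0.38 × 10.1 km³ × (907/1026) = 3.393 km³ of water.
Total added water ≈ 3.393×10^9 m³ over 3.66×10^14 m² → Δh = 9.27×10^-6 m = 9.27×10^-3 mm.

≈ 9.27×10^-3 mm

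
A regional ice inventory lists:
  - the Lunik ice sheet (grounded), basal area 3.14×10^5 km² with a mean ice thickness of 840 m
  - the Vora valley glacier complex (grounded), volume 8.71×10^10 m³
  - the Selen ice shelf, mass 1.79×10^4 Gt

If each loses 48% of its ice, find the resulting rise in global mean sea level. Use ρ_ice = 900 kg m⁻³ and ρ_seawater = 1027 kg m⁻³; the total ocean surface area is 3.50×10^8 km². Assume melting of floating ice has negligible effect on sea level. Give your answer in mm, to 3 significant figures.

Lunik: ice volume = 3.14×10^5 km² × 840 m = 2.638×10^5 km³; 0.48 × 2.638×10^5 × (900/1027) = 1.109×10^5 km³ of water.
Vora: 0.48 × 8.71×10^10 m³ × (900/1027) = 3.664×10^10 m³ of water.
The Selen ice shelf is floating and already displaces its own weight of water, so its melt adds essentially nothing to sea level.
Total added water ≈ 1.110×10^14 m³ over 3.50×10^14 m² → Δh = 0.317 m = 317 mm.

≈ 317 mm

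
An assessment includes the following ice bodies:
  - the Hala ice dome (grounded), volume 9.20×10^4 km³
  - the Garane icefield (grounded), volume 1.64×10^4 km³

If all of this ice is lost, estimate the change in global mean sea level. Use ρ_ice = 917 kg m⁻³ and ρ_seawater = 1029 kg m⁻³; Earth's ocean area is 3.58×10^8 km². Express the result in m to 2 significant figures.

Hala: 9.20×10^4 km³ × (917/1029) = 8.199×10^4 km³ of water.
Garane: 1.64×10^4 km³ × (917/1029) = 1.461×10^4 km³ of water.
Total added water ≈ 9.660×10^13 m³ over 3.58×10^14 m² → Δh = 0.270 m.

≈ 0.27 m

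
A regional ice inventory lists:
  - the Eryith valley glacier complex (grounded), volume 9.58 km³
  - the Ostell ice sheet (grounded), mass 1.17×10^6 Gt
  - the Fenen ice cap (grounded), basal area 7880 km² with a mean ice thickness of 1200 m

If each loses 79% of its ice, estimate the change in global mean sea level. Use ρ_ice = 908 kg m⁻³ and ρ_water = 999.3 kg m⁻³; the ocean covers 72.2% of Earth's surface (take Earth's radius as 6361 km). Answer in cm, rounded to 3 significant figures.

Eryith: 0.79 × 9.58 km³ × (908/999.3) = 6.877 km³ of water.
Ostell: 0.79 × 1.17×10^6 Gt = 9.243×10^17 kg; dividing by ρ_w = 999.3 kg m⁻³ gives 9.249×10^14 m³ of water.
Fenen: ice volume = 7880 km² × 1200 m = 9456 km³; 0.79 × 9456 × (908/999.3) = 6788 km³ of water.
Total added water ≈ 9.317×10^14 m³ over 3.67×10^14 m² → Δh = 2.54 m = 254 cm.

≈ 254 cm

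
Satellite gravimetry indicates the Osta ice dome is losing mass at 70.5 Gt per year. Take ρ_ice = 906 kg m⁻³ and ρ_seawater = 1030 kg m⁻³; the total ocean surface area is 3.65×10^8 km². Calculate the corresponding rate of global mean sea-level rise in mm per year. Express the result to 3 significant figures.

≈ 0.188 mm/yr

ρ_w = 1030 kg m⁻³. Annual water volume added = 70.5 Gt / ρ_w = 7.050×10^13 kg / 1030 kg m⁻³ = 6.845×10^10 m³.
Δh per year = 6.845×10^10 / 3.65×10^14 = 1.88×10^-4 m = 0.188 mm.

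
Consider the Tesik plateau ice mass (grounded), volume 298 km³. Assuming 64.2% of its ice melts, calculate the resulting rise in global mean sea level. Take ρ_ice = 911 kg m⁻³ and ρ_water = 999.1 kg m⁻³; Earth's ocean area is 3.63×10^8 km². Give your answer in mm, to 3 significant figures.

≈ 0.481 mm

Tesik: 0.642 × 298 km³ × (911/999.1) = 174.4 km³ of water.
Spread over 3.63×10^14 m² of ocean, Δh = 1.744×10^11 / 3.63×10^14 = 4.81×10^-4 m = 0.481 mm.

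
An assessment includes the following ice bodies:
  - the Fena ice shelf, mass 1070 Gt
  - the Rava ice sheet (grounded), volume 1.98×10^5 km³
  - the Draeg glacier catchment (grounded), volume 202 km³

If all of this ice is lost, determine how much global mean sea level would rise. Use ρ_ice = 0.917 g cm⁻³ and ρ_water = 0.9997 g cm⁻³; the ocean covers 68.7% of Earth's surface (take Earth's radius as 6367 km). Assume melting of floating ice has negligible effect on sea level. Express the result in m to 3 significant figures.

≈ 0.519 m

The Fena ice shelf is floating and already displaces its own weight of water, so its melt adds essentially nothing to sea level.
Rava: 1.98×10^5 km³ × (917/999.7) = 1.816×10^5 km³ of water.
Draeg: 202 km³ × (917/999.7) = 185.3 km³ of water.
Total added water ≈ 1.818×10^14 m³ over 3.50×10^14 m² → Δh = 0.519 m.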